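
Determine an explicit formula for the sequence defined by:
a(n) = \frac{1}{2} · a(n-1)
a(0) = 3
Pure geometric recurrence with ratio \frac{1}{2}.
By induction a(n) = a(0) · (\frac{1}{2})^n = 3 \cdot 2^{- n}.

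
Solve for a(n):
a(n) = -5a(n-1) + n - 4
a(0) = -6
First-order linear with linear forcing.
Homogeneous solution: a_h(n) = A·(-5)^n.
Try particular a_p(n) = pn + q. Substituting:
  pn + q = -5(p(n-1) + q) + n - 4.
Matching the n-coefficient: p = -5p + 1 ⇒ p = \frac{1}{6}.
Matching constants: q = 5p - 5q - 4 ⇒ q = - \frac{19}{36}.
General: a(n) = A·(-5)^n + \frac{n}{6} - \frac{19}{36}.
Apply a(0) = -6: A - \frac{19}{36} = -6 ⇒ A = - \frac{197}{36}.
So a(n) = - \frac{197 \left(-5\right)^{n}}{36} + \frac{n}{6} - \frac{19}{36}.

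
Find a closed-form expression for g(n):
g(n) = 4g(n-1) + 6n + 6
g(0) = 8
First-order linear with linear forcing.
Homogeneous solution: g_h(n) = A·(4)^n.
Try particular g_p(n) = pn + q. Substituting:
  pn + q = 4(p(n-1) + q) + 6n + 6.
Matching the n-coefficient: p = 4p + 6 ⇒ p = -2.
Matching constants: q = -4p + 4q + 6 ⇒ q = - \frac{14}{3}.
General: g(n) = A·(4)^n - 2 n - \frac{14}{3}.
Apply g(0) = 8: A - \frac{14}{3} = 8 ⇒ A = \frac{38}{3}.
So g(n) = \frac{38 \cdot 4^{n}}{3} - 2 n - \frac{14}{3}.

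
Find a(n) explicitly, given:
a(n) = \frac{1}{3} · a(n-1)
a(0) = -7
Pure geometric recurrence with ratio \frac{1}{3}.
By induction a(n) = a(0) · (\frac{1}{3})^n = - 7 \cdot 3^{- n}.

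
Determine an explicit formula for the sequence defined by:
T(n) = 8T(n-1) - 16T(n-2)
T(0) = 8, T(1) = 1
Characteristic equation: x² - 8x + 16 = 0, which is (x - (4))².
Repeated root r = 4.
General solution: T(n) = (A + Bn)·(4)^n.
From T(0) = 8: A = 8.
From T(1) = 1: (A + B)·(4) = 1 ⇒ B = - \frac{31}{4}.
So T(n) = \left(8 - \frac{31 n}{4}\right) \cdot (4)^n.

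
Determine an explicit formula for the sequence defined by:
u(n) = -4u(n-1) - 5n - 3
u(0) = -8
First-order linear with linear forcing.
Homogeneous solution: u_h(n) = A·(-4)^n.
Try particular u_p(n) = pn + q. Substituting:
  pn + q = -4(p(n-1) + q) - 5n - 3.
Matching the n-coefficient: p = -4p - 5 ⇒ p = -1.
Matching constants: q = 4p - 4q - 3 ⇒ q = - \frac{7}{5}.
General: u(n) = A·(-4)^n - n - \frac{7}{5}.
Apply u(0) = -8: A - \frac{7}{5} = -8 ⇒ A = - \frac{33}{5}.
So u(n) = - \frac{33 \left(-4\right)^{n}}{5} - n - \frac{7}{5}.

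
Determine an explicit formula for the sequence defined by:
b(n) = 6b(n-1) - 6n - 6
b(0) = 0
First-order linear with linear forcing.
Homogeneous solution: b_h(n) = A·(6)^n.
Try particular b_p(n) = pn + q. Substituting:
  pn + q = 6(p(n-1) + q) - 6n - 6.
Matching the n-coefficient: p = 6p - 6 ⇒ p = \frac{6}{5}.
Matching constants: q = -6p + 6q - 6 ⇒ q = \frac{66}{25}.
General: b(n) = A·(6)^n + \frac{6 n}{5} + \frac{66}{25}.
Apply b(0) = 0: A + \frac{66}{25} = 0 ⇒ A = - \frac{66}{25}.
So b(n) = - \frac{66 \cdot 6^{n}}{25} + \frac{6 n}{5} + \frac{66}{25}.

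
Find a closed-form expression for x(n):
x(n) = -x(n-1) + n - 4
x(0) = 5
First-order linear with linear forcing.
Homogeneous solution: x_h(n) = A·(-1)^n.
Try particular x_p(n) = pn + q. Substituting:
  pn + q = -(p(n-1) + q) + n - 4.
Matching the n-coefficient: p = -p + 1 ⇒ p = \frac{1}{2}.
Matching constants: q = p - q - 4 ⇒ q = - \frac{7}{4}.
General: x(n) = A·(-1)^n + \frac{n}{2} - \frac{7}{4}.
Apply x(0) = 5: A - \frac{7}{4} = 5 ⇒ A = \frac{27}{4}.
So x(n) = \frac{27 \left(-1\right)^{n}}{4} + \frac{n}{2} - \frac{7}{4}.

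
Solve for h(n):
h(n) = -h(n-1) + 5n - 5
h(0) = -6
First-order linear with linear forcing.
Homogeneous solution: h_h(n) = A·(-1)^n.
Try particular h_p(n) = pn + q. Substituting:
  pn + q = -(p(n-1) + q) + 5n - 5.
Matching the n-coefficient: p = -p + 5 ⇒ p = \frac{5}{2}.
Matching constants: q = p - q - 5 ⇒ q = - \frac{5}{4}.
General: h(n) = A·(-1)^n + \frac{5 n}{2} - \frac{5}{4}.
Apply h(0) = -6: A - \frac{5}{4} = -6 ⇒ A = - \frac{19}{4}.
So h(n) = - \frac{19 \left(-1\right)^{n}}{4} + \frac{5 n}{2} - \frac{5}{4}.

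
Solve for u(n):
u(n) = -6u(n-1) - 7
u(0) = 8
First-order linear non-homogeneous.
Homogeneous solution: u_h(n) = A·(-6)^n.
Try constant particular solution u_p = K: K = -6K - 7 ⇒ K = -1.
General: u(n) = A·(-6)^n - 1.
Apply u(0) = 8: A - 1 = 8 ⇒ A = 9.
So u(n) = 9 \left(-6\right)^{n} - 1.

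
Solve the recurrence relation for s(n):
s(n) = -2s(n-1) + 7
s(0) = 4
First-order linear non-homogeneous.
Homogeneous solution: s_h(n) = A·(-2)^n.
Try constant particular solution s_p = K: K = -2K + 7 ⇒ K = \frac{7}{3}.
General: s(n) = A·(-2)^n + \frac{7}{3}.
Apply s(0) = 4: A + \frac{7}{3} = 4 ⇒ A = \frac{5}{3}.
So s(n) = \frac{5 \left(-2\right)^{n}}{3} + \frac{7}{3}.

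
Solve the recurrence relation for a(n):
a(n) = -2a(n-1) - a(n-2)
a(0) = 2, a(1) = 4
Characteristic equation: x² + 2x + 1 = 0, which is (x - (-1))².
Repeated root r = -1.
General solution: a(n) = (A + Bn)·(-1)^n.
From a(0) = 2: A = 2.
From a(1) = 4: (A + B)·(-1) = 4 ⇒ B = -6.
So a(n) = \left(2 - 6 n\right) \cdot (-1)^n.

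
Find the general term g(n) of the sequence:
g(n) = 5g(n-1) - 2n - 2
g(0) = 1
First-order linear with linear forcing.
Homogeneous solution: g_h(n) = A·(5)^n.
Try particular g_p(n) = pn + q. Substituting:
  pn + q = 5(p(n-1) + q) - 2n - 2.
Matching the n-coefficient: p = 5p - 2 ⇒ p = \frac{1}{2}.
Matching constants: q = -5p + 5q - 2 ⇒ q = \frac{9}{8}.
General: g(n) = A·(5)^n + \frac{n}{2} + \frac{9}{8}.
Apply g(0) = 1: A + \frac{9}{8} = 1 ⇒ A = - \frac{1}{8}.
So g(n) = - \frac{5^{n}}{8} + \frac{n}{2} + \frac{9}{8}.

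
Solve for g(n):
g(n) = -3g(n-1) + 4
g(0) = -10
First-order linear non-homogeneous.
Homogeneous solution: g_h(n) = A·(-3)^n.
Try constant particular solution g_p = K: K = -3K + 4 ⇒ K = 1.
General: g(n) = A·(-3)^n + 1.
Apply g(0) = -10: A + 1 = -10 ⇒ A = -11.
So g(n) = 1 - 11 \left(-3\right)^{n}.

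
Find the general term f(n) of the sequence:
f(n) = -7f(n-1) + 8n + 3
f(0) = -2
First-order linear with linear forcing.
Homogeneous solution: f_h(n) = A·(-7)^n.
Try particular f_p(n) = pn + q. Substituting:
  pn + q = -7(p(n-1) + q) + 8n + 3.
Matching the n-coefficient: p = -7p + 8 ⇒ p = 1.
Matching constants: q = 7p - 7q + 3 ⇒ q = \frac{5}{4}.
General: f(n) = A·(-7)^n + n + \frac{5}{4}.
Apply f(0) = -2: A + \frac{5}{4} = -2 ⇒ A = - \frac{13}{4}.
So f(n) = - \frac{13 \left(-7\right)^{n}}{4} + n + \frac{5}{4}.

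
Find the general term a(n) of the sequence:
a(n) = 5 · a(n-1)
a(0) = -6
Pure geometric recurrence with ratio 5.
By induction a(n) = a(0) · (5)^n = - 6 \cdot 5^{n}.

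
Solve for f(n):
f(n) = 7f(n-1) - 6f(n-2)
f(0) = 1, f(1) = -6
Characteristic equation: x² - 7x + 6 = 0, which factors as (x - (1))(x - (6)) = 0.
Roots r₁ = 1, r₂ = 6 (distinct).
General solution: f(n) = A·(1)^n + B·(6)^n.
From f(0) = 1: A + B = 1.
From f(1) = -6: A + 6B = -6.
Solving: A = \frac{12}{5}, B = - \frac{7}{5}.
So f(n) = \frac{12}{5} - \frac{7 \cdot 6^{n}}{5}.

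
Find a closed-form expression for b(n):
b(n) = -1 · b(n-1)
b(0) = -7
Pure geometric recurrence with ratio -1.
By induction b(n) = b(0) · (-1)^n = - 7 \left(-1\right)^{n}.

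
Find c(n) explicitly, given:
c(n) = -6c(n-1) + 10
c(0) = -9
First-order linear non-homogeneous.
Homogeneous solution: c_h(n) = A·(-6)^n.
Try constant particular solution c_p = K: K = -6K + 10 ⇒ K = \frac{10}{7}.
General: c(n) = A·(-6)^n + \frac{10}{7}.
Apply c(0) = -9: A + \frac{10}{7} = -9 ⇒ A = - \frac{73}{7}.
So c(n) = \frac{10}{7} - \frac{73 \left(-6\right)^{n}}{7}.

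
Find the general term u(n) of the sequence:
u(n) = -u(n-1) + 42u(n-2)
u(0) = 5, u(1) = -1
Characteristic equation: x² + x - 42 = 0, which factors as (x - (-7))(x - (6)) = 0.
Roots r₁ = -7, r₂ = 6 (distinct).
General solution: u(n) = A·(-7)^n + B·(6)^n.
From u(0) = 5: A + B = 5.
From u(1) = -1: -7A + 6B = -1.
Solving: A = \frac{31}{13}, B = \frac{34}{13}.
So u(n) = \frac{31 \left(-7\right)^{n}}{13} + \frac{34 \cdot 6^{n}}{13}.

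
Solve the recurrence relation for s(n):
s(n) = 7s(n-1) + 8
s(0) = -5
First-order linear non-homogeneous.
Homogeneous solution: s_h(n) = A·(7)^n.
Try constant particular solution s_p = K: K = 7K + 8 ⇒ K = - \frac{4}{3}.
General: s(n) = A·(7)^n - \frac{4}{3}.
Apply s(0) = -5: A - \frac{4}{3} = -5 ⇒ A = - \frac{11}{3}.
So s(n) = - \frac{11 \cdot 7^{n}}{3} - \frac{4}{3}.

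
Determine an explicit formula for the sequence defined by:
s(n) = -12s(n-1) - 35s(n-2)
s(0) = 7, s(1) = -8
Characteristic equation: x² + 12x + 35 = 0, which factors as (x - (-5))(x - (-7)) = 0.
Roots r₁ = -5, r₂ = -7 (distinct).
General solution: s(n) = A·(-5)^n + B·(-7)^n.
From s(0) = 7: A + B = 7.
From s(1) = -8: -5A - 7B = -8.
Solving: A = \frac{41}{2}, B = - \frac{27}{2}.
So s(n) = \frac{41 \left(-5\right)^{n}}{2} - \frac{27 \left(-7\right)^{n}}{2}.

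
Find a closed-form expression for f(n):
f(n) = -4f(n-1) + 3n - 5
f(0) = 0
First-order linear with linear forcing.
Homogeneous solution: f_h(n) = A·(-4)^n.
Try particular f_p(n) = pn + q. Substituting:
  pn + q = -4(p(n-1) + q) + 3n - 5.
Matching the n-coefficient: p = -4p + 3 ⇒ p = \frac{3}{5}.
Matching constants: q = 4p - 4q - 5 ⇒ q = - \frac{13}{25}.
General: f(n) = A·(-4)^n + \frac{3 n}{5} - \frac{13}{25}.
Apply f(0) = 0: A - \frac{13}{25} = 0 ⇒ A = \frac{13}{25}.
So f(n) = \frac{13 \left(-4\right)^{n}}{25} + \frac{3 n}{5} - \frac{13}{25}.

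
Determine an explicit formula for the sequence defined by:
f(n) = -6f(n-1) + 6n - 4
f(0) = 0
First-order linear with linear forcing.
Homogeneous solution: f_h(n) = A·(-6)^n.
Try particular f_p(n) = pn + q. Substituting:
  pn + q = -6(p(n-1) + q) + 6n - 4.
Matching the n-coefficient: p = -6p + 6 ⇒ p = \frac{6}{7}.
Matching constants: q = 6p - 6q - 4 ⇒ q = \frac{8}{49}.
General: f(n) = A·(-6)^n + \frac{6 n}{7} + \frac{8}{49}.
Apply f(0) = 0: A + \frac{8}{49} = 0 ⇒ A = - \frac{8}{49}.
So f(n) = - \frac{8 \left(-6\right)^{n}}{49} + \frac{6 n}{7} + \frac{8}{49}.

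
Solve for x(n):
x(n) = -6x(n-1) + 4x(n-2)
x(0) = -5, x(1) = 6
Characteristic equation: x² + 6x - 4 = 0.
Discriminant Δ = (-6)² + 4·(4) = 52.
Roots r₁,₂ = (-6 ± √52)/2, so r₁ = -3 + \sqrt{13}, r₂ = - \sqrt{13} - 3.
General solution: x(n) = A·r₁^n + B·r₂^n.
From the initial conditions, A + B = -5 and r₁A + r₂B = 6.
Since r₁ - r₂ = √52: A = (6 - (-5)r₂)/√52 = - \frac{5}{2} - \frac{9 \sqrt{13}}{26}, and B = -5 - A = - \frac{5}{2} + \frac{9 \sqrt{13}}{26}.
So x(n) = \left(- \frac{5}{2} - \frac{9 \sqrt{13}}{26}\right)\left(-3 + \sqrt{13}\right)^n + \left(- \frac{5}{2} + \frac{9 \sqrt{13}}{26}\right)\left(- \sqrt{13} - 3\right)^n.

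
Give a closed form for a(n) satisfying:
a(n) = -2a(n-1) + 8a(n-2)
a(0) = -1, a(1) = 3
Characteristic equation: x² + 2x - 8 = 0, which factors as (x - (2))(x - (-4)) = 0.
Roots r₁ = 2, r₂ = -4 (distinct).
General solution: a(n) = A·(2)^n + B·(-4)^n.
From a(0) = -1: A + B = -1.
From a(1) = 3: 2A - 4B = 3.
Solving: A = - \frac{1}{6}, B = - \frac{5}{6}.
So a(n) = - \frac{5 \left(-4\right)^{n}}{6} - \frac{2^{n}}{6}.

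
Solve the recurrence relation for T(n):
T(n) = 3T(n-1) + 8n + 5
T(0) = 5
First-order linear with linear forcing.
Homogeneous solution: T_h(n) = A·(3)^n.
Try particular T_p(n) = pn + q. Substituting:
  pn + q = 3(p(n-1) + q) + 8n + 5.
Matching the n-coefficient: p = 3p + 8 ⇒ p = -4.
Matching constants: q = -3p + 3q + 5 ⇒ q = - \frac{17}{2}.
General: T(n) = A·(3)^n - 4 n - \frac{17}{2}.
Apply T(0) = 5: A - \frac{17}{2} = 5 ⇒ A = \frac{27}{2}.
So T(n) = \frac{27 \cdot 3^{n}}{2} - 4 n - \frac{17}{2}.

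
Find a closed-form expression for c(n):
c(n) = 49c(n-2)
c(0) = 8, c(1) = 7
Characteristic equation: x² - 49 = 0, which factors as (x - (7))(x - (-7)) = 0.
Roots r₁ = 7, r₂ = -7 (distinct).
General solution: c(n) = A·(7)^n + B·(-7)^n.
From c(0) = 8: A + B = 8.
From c(1) = 7: 7A - 7B = 7.
Solving: A = \frac{9}{2}, B = \frac{7}{2}.
So c(n) = \frac{7 \left(-7\right)^{n}}{2} + \frac{9 \cdot 7^{n}}{2}.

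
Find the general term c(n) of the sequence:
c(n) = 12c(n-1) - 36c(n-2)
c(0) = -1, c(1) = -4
Characteristic equation: x² - 12x + 36 = 0, which is (x - (6))².
Repeated root r = 6.
General solution: c(n) = (A + Bn)·(6)^n.
From c(0) = -1: A = -1.
From c(1) = -4: (A + B)·(6) = -4 ⇒ B = \frac{1}{3}.
So c(n) = \left(\frac{n}{3} - 1\right) \cdot (6)^n.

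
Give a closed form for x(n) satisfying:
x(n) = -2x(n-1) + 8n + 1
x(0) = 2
First-order linear with linear forcing.
Homogeneous solution: x_h(n) = A·(-2)^n.
Try particular x_p(n) = pn + q. Substituting:
  pn + q = -2(p(n-1) + q) + 8n + 1.
Matching the n-coefficient: p = -2p + 8 ⇒ p = \frac{8}{3}.
Matching constants: q = 2p - 2q + 1 ⇒ q = \frac{19}{9}.
General: x(n) = A·(-2)^n + \frac{8 n}{3} + \frac{19}{9}.
Apply x(0) = 2: A + \frac{19}{9} = 2 ⇒ A = - \frac{1}{9}.
So x(n) = - \frac{\left(-2\right)^{n}}{9} + \frac{8 n}{3} + \frac{19}{9}.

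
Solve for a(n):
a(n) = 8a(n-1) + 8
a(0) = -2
First-order linear non-homogeneous.
Homogeneous solution: a_h(n) = A·(8)^n.
Try constant particular solution a_p = K: K = 8K + 8 ⇒ K = - \frac{8}{7}.
General: a(n) = A·(8)^n - \frac{8}{7}.
Apply a(0) = -2: A - \frac{8}{7} = -2 ⇒ A = - \frac{6}{7}.
So a(n) = - \frac{6 \cdot 8^{n}}{7} - \frac{8}{7}.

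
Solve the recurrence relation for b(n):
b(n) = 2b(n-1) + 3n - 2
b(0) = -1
First-order linear with linear forcing.
Homogeneous solution: b_h(n) = A·(2)^n.
Try particular b_p(n) = pn + q. Substituting:
  pn + q = 2(p(n-1) + q) + 3n - 2.
Matching the n-coefficient: p = 2p + 3 ⇒ p = -3.
Matching constants: q = -2p + 2q - 2 ⇒ q = -4.
General: b(n) = A·(2)^n - 3 n - 4.
Apply b(0) = -1: A - 4 = -1 ⇒ A = 3.
So b(n) = 3 \cdot 2^{n} - 3 n - 4.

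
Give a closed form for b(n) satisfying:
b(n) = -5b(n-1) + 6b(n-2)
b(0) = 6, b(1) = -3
Characteristic equation: x² + 5x - 6 = 0, which factors as (x - (1))(x - (-6)) = 0.
Roots r₁ = 1, r₂ = -6 (distinct).
General solution: b(n) = A·(1)^n + B·(-6)^n.
From b(0) = 6: A + B = 6.
From b(1) = -3: A - 6B = -3.
Solving: A = \frac{33}{7}, B = \frac{9}{7}.
So b(n) = \frac{9 \left(-6\right)^{n}}{7} + \frac{33}{7}.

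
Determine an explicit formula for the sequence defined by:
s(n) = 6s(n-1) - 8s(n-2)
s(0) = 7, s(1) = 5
Characteristic equation: x² - 6x + 8 = 0, which factors as (x - (2))(x - (4)) = 0.
Roots r₁ = 2, r₂ = 4 (distinct).
General solution: s(n) = A·(2)^n + B·(4)^n.
From s(0) = 7: A + B = 7.
From s(1) = 5: 2A + 4B = 5.
Solving: A = \frac{23}{2}, B = - \frac{9}{2}.
So s(n) = \frac{23 \cdot 2^{n}}{2} - \frac{9 \cdot 4^{n}}{2}.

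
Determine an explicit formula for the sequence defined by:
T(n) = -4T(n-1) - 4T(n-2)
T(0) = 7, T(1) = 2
Characteristic equation: x² + 4x + 4 = 0, which is (x - (-2))².
Repeated root r = -2.
General solution: T(n) = (A + Bn)·(-2)^n.
From T(0) = 7: A = 7.
From T(1) = 2: (A + B)·(-2) = 2 ⇒ B = -8.
So T(n) = \left(7 - 8 n\right) \cdot (-2)^n.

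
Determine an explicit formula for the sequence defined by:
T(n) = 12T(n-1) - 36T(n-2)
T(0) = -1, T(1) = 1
Characteristic equation: x² - 12x + 36 = 0, which is (x - (6))².
Repeated root r = 6.
General solution: T(n) = (A + Bn)·(6)^n.
From T(0) = -1: A = -1.
From T(1) = 1: (A + B)·(6) = 1 ⇒ B = \frac{7}{6}.
So T(n) = \left(\frac{7 n}{6} - 1\right) \cdot (6)^n.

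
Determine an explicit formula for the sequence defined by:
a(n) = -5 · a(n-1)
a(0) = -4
Pure geometric recurrence with ratio -5.
By induction a(n) = a(0) · (-5)^n = - 4 \left(-5\right)^{n}.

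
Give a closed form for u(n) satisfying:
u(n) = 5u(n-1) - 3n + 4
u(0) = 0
First-order linear with linear forcing.
Homogeneous solution: u_h(n) = A·(5)^n.
Try particular u_p(n) = pn + q. Substituting:
  pn + q = 5(p(n-1) + q) - 3n + 4.
Matching the n-coefficient: p = 5p - 3 ⇒ p = \frac{3}{4}.
Matching constants: q = -5p + 5q + 4 ⇒ q = - \frac{1}{16}.
General: u(n) = A·(5)^n + \frac{3 n}{4} - \frac{1}{16}.
Apply u(0) = 0: A - \frac{1}{16} = 0 ⇒ A = \frac{1}{16}.
So u(n) = \frac{5^{n}}{16} + \frac{3 n}{4} - \frac{1}{16}.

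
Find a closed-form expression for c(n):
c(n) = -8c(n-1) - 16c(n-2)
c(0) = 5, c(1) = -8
Characteristic equation: x² + 8x + 16 = 0, which is (x - (-4))².
Repeated root r = -4.
General solution: c(n) = (A + Bn)·(-4)^n.
From c(0) = 5: A = 5.
From c(1) = -8: (A + B)·(-4) = -8 ⇒ B = -3.
So c(n) = \left(5 - 3 n\right) \cdot (-4)^n.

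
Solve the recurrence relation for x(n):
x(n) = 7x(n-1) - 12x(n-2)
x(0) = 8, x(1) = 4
Characteristic equation: x² - 7x + 12 = 0, which factors as (x - (4))(x - (3)) = 0.
Roots r₁ = 4, r₂ = 3 (distinct).
General solution: x(n) = A·(4)^n + B·(3)^n.
From x(0) = 8: A + B = 8.
From x(1) = 4: 4A + 3B = 4.
Solving: A = -20, B = 28.
So x(n) = 28 \cdot 3^{n} - 20 \cdot 4^{n}.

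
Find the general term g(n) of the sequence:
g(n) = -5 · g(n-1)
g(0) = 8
Pure geometric recurrence with ratio -5.
By induction g(n) = g(0) · (-5)^n = 8 \left(-5\right)^{n}.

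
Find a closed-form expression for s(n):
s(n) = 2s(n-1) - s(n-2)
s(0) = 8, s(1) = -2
Characteristic equation: x² - 2x + 1 = 0, which is (x - (1))².
Repeated root r = 1.
General solution: s(n) = (A + Bn)·(1)^n.
From s(0) = 8: A = 8.
From s(1) = -2: (A + B)·(1) = -2 ⇒ B = -10.
So s(n) = \left(8 - 10 n\right) \cdot (1)^n.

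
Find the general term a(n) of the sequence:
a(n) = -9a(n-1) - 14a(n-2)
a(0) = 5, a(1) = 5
Characteristic equation: x² + 9x + 14 = 0, which factors as (x - (-7))(x - (-2)) = 0.
Roots r₁ = -7, r₂ = -2 (distinct).
General solution: a(n) = A·(-7)^n + B·(-2)^n.
From a(0) = 5: A + B = 5.
From a(1) = 5: -7A - 2B = 5.
Solving: A = -3, B = 8.
So a(n) = 8 \left(-2\right)^{n} - 3 \left(-7\right)^{n}.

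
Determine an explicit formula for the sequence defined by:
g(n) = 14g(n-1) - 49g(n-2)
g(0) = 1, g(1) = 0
Characteristic equation: x² - 14x + 49 = 0, which is (x - (7))².
Repeated root r = 7.
General solution: g(n) = (A + Bn)·(7)^n.
From g(0) = 1: A = 1.
From g(1) = 0: (A + B)·(7) = 0 ⇒ B = -1.
So g(n) = \left(1 - n\right) \cdot (7)^n.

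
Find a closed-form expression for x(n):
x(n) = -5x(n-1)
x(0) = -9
This is a homogeneous first-order recurrence with ratio -5.
By induction x(n) = x(0) · (-5)^n = - 9 \left(-5\right)^{n}.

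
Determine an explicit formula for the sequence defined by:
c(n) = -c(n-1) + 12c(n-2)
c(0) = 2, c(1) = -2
Characteristic equation: x² + x - 12 = 0, which factors as (x - (-4))(x - (3)) = 0.
Roots r₁ = -4, r₂ = 3 (distinct).
General solution: c(n) = A·(-4)^n + B·(3)^n.
From c(0) = 2: A + B = 2.
From c(1) = -2: -4A + 3B = -2.
Solving: A = \frac{8}{7}, B = \frac{6}{7}.
So c(n) = \frac{8 \left(-4\right)^{n}}{7} + \frac{6 \cdot 3^{n}}{7}.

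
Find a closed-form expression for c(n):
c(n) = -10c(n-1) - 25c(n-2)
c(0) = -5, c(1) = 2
Characteristic equation: x² + 10x + 25 = 0, which is (x - (-5))².
Repeated root r = -5.
General solution: c(n) = (A + Bn)·(-5)^n.
From c(0) = -5: A = -5.
From c(1) = 2: (A + B)·(-5) = 2 ⇒ B = \frac{23}{5}.
So c(n) = \left(\frac{23 n}{5} - 5\right) \cdot (-5)^n.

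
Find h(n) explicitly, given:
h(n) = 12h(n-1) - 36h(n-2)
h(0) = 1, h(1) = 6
Characteristic equation: x² - 12x + 36 = 0, which is (x - (6))².
Repeated root r = 6.
General solution: h(n) = (A + Bn)·(6)^n.
From h(0) = 1: A = 1.
From h(1) = 6: (A + B)·(6) = 6 ⇒ B = 0.
So h(n) = \left(1\right) \cdot (6)^n.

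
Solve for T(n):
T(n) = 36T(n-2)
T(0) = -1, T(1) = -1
Characteristic equation: x² - 36 = 0, which factors as (x - (-6))(x - (6)) = 0.
Roots r₁ = -6, r₂ = 6 (distinct).
General solution: T(n) = A·(-6)^n + B·(6)^n.
From T(0) = -1: A + B = -1.
From T(1) = -1: -6A + 6B = -1.
Solving: A = - \frac{5}{12}, B = - \frac{7}{12}.
So T(n) = - \frac{5 \left(-6\right)^{n}}{12} - \frac{7 \cdot 6^{n}}{12}.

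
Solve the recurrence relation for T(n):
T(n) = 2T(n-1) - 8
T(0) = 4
First-order linear non-homogeneous.
Homogeneous solution: T_h(n) = A·(2)^n.
Try constant particular solution T_p = K: K = 2K - 8 ⇒ K = 8.
General: T(n) = A·(2)^n + 8.
Apply T(0) = 4: A + 8 = 4 ⇒ A = -4.
So T(n) = 8 - 4 \cdot 2^{n}.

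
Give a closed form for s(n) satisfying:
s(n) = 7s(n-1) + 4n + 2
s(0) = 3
First-order linear with linear forcing.
Homogeneous solution: s_h(n) = A·(7)^n.
Try particular s_p(n) = pn + q. Substituting:
  pn + q = 7(p(n-1) + q) + 4n + 2.
Matching the n-coefficient: p = 7p + 4 ⇒ p = - \frac{2}{3}.
Matching constants: q = -7p + 7q + 2 ⇒ q = - \frac{10}{9}.
General: s(n) = A·(7)^n - \frac{2 n}{3} - \frac{10}{9}.
Apply s(0) = 3: A - \frac{10}{9} = 3 ⇒ A = \frac{37}{9}.
So s(n) = \frac{37 \cdot 7^{n}}{9} - \frac{2 n}{3} - \frac{10}{9}.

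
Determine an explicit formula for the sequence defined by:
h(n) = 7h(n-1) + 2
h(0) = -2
First-order linear non-homogeneous.
Homogeneous solution: h_h(n) = A·(7)^n.
Try constant particular solution h_p = K: K = 7K + 2 ⇒ K = - \frac{1}{3}.
General: h(n) = A·(7)^n - \frac{1}{3}.
Apply h(0) = -2: A - \frac{1}{3} = -2 ⇒ A = - \frac{5}{3}.
So h(n) = - \frac{5 \cdot 7^{n}}{3} - \frac{1}{3}.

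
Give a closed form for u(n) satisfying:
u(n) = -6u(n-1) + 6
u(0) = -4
First-order linear non-homogeneous.
Homogeneous solution: u_h(n) = A·(-6)^n.
Try constant particular solution u_p = K: K = -6K + 6 ⇒ K = \frac{6}{7}.
General: u(n) = A·(-6)^n + \frac{6}{7}.
Apply u(0) = -4: A + \frac{6}{7} = -4 ⇒ A = - \frac{34}{7}.
So u(n) = \frac{6}{7} - \frac{34 \left(-6\right)^{n}}{7}.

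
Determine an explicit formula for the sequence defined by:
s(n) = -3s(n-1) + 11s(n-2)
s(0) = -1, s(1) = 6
Characteristic equation: x² + 3x - 11 = 0.
Discriminant Δ = (-3)² + 4·(11) = 53.
Roots r₁,₂ = (-3 ± √53)/2, so r₁ = - \frac{3}{2} + \frac{\sqrt{53}}{2}, r₂ = - \frac{\sqrt{53}}{2} - \frac{3}{2}.
General solution: s(n) = A·r₁^n + B·r₂^n.
From the initial conditions, A + B = -1 and r₁A + r₂B = 6.
Since r₁ - r₂ = √53: A = (6 - (-1)r₂)/√53 = - \frac{1}{2} + \frac{9 \sqrt{53}}{106}, and B = -1 - A = - \frac{9 \sqrt{53}}{106} - \frac{1}{2}.
So s(n) = \left(- \frac{1}{2} + \frac{9 \sqrt{53}}{106}\right)\left(- \frac{3}{2} + \frac{\sqrt{53}}{2}\right)^n + \left(- \frac{9 \sqrt{53}}{106} - \frac{1}{2}\right)\left(- \frac{\sqrt{53}}{2} - \frac{3}{2}\right)^n.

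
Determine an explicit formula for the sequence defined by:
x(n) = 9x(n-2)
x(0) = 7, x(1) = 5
Characteristic equation: x² - 9 = 0, which factors as (x - (3))(x - (-3)) = 0.
Roots r₁ = 3, r₂ = -3 (distinct).
General solution: x(n) = A·(3)^n + B·(-3)^n.
From x(0) = 7: A + B = 7.
From x(1) = 5: 3A - 3B = 5.
Solving: A = \frac{13}{3}, B = \frac{8}{3}.
So x(n) = \frac{8 \left(-3\right)^{n}}{3} + \frac{13 \cdot 3^{n}}{3}.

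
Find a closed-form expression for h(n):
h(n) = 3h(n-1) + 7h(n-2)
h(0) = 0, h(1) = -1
Characteristic equation: x² - 3x - 7 = 0.
Discriminant Δ = (3)² + 4·(7) = 37.
Roots r₁,₂ = (3 ± √37)/2, so r₁ = \frac{3}{2} + \frac{\sqrt{37}}{2}, r₂ = \frac{3}{2} - \frac{\sqrt{37}}{2}.
General solution: h(n) = A·r₁^n + B·r₂^n.
From the initial conditions, A + B = 0 and r₁A + r₂B = -1.
Since r₁ - r₂ = √37: A = (-1 - (0)r₂)/√37 = - \frac{\sqrt{37}}{37}, and B = 0 - A = \frac{\sqrt{37}}{37}.
So h(n) = \left(- \frac{\sqrt{37}}{37}\right)\left(\frac{3}{2} + \frac{\sqrt{37}}{2}\right)^n + \left(\frac{\sqrt{37}}{37}\right)\left(\frac{3}{2} - \frac{\sqrt{37}}{2}\right)^n.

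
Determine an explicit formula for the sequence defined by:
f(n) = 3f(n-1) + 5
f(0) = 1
First-order linear non-homogeneous.
Homogeneous solution: f_h(n) = A·(3)^n.
Try constant particular solution f_p = K: K = 3K + 5 ⇒ K = - \frac{5}{2}.
General: f(n) = A·(3)^n - \frac{5}{2}.
Apply f(0) = 1: A - \frac{5}{2} = 1 ⇒ A = \frac{7}{2}.
So f(n) = \frac{7 \cdot 3^{n}}{2} - \frac{5}{2}.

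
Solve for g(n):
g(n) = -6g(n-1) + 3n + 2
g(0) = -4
First-order linear with linear forcing.
Homogeneous solution: g_h(n) = A·(-6)^n.
Try particular g_p(n) = pn + q. Substituting:
  pn + q = -6(p(n-1) + q) + 3n + 2.
Matching the n-coefficient: p = -6p + 3 ⇒ p = \frac{3}{7}.
Matching constants: q = 6p - 6q + 2 ⇒ q = \frac{32}{49}.
General: g(n) = A·(-6)^n + \frac{3 n}{7} + \frac{32}{49}.
Apply g(0) = -4: A + \frac{32}{49} = -4 ⇒ A = - \frac{228}{49}.
So g(n) = - \frac{228 \left(-6\right)^{n}}{49} + \frac{3 n}{7} + \frac{32}{49}.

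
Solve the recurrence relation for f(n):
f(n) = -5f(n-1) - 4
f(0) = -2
First-order linear non-homogeneous.
Homogeneous solution: f_h(n) = A·(-5)^n.
Try constant particular solution f_p = K: K = -5K - 4 ⇒ K = - \frac{2}{3}.
General: f(n) = A·(-5)^n - \frac{2}{3}.
Apply f(0) = -2: A - \frac{2}{3} = -2 ⇒ A = - \frac{4}{3}.
So f(n) = - \frac{4 \left(-5\right)^{n}}{3} - \frac{2}{3}.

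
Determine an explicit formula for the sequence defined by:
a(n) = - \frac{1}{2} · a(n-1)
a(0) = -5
Pure geometric recurrence with ratio - \frac{1}{2}.
By induction a(n) = a(0) · (- \frac{1}{2})^n = - 5 \left(- \frac{1}{2}\right)^{n}.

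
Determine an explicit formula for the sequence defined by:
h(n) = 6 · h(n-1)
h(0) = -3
Pure geometric recurrence with ratio 6.
By induction h(n) = h(0) · (6)^n = - 3 \cdot 6^{n}.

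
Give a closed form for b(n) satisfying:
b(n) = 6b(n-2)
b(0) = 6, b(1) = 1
Characteristic equation: x² - 6 = 0.
Discriminant Δ = (0)² + 4·(6) = 24.
Roots r₁,₂ = (0 ± √24)/2, so r₁ = \sqrt{6}, r₂ = - \sqrt{6}.
General solution: b(n) = A·r₁^n + B·r₂^n.
From the initial conditions, A + B = 6 and r₁A + r₂B = 1.
Since r₁ - r₂ = √24: A = (1 - (6)r₂)/√24 = \frac{\sqrt{6}}{12} + 3, and B = 6 - A = 3 - \frac{\sqrt{6}}{12}.
So b(n) = \left(\frac{\sqrt{6}}{12} + 3\right)\left(\sqrt{6}\right)^n + \left(3 - \frac{\sqrt{6}}{12}\right)\left(- \sqrt{6}\right)^n.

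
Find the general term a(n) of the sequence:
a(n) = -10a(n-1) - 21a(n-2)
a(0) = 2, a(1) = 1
Characteristic equation: x² + 10x + 21 = 0, which factors as (x - (-3))(x - (-7)) = 0.
Roots r₁ = -3, r₂ = -7 (distinct).
General solution: a(n) = A·(-3)^n + B·(-7)^n.
From a(0) = 2: A + B = 2.
From a(1) = 1: -3A - 7B = 1.
Solving: A = \frac{15}{4}, B = - \frac{7}{4}.
So a(n) = \frac{15 \left(-3\right)^{n}}{4} - \frac{7 \left(-7\right)^{n}}{4}.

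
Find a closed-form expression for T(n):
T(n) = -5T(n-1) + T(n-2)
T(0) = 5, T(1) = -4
Characteristic equation: x² + 5x - 1 = 0.
Discriminant Δ = (-5)² + 4·(1) = 29.
Roots r₁,₂ = (-5 ± √29)/2, so r₁ = - \frac{5}{2} + \frac{\sqrt{29}}{2}, r₂ = - \frac{\sqrt{29}}{2} - \frac{5}{2}.
General solution: T(n) = A·r₁^n + B·r₂^n.
From the initial conditions, A + B = 5 and r₁A + r₂B = -4.
Since r₁ - r₂ = √29: A = (-4 - (5)r₂)/√29 = \frac{17 \sqrt{29}}{58} + \frac{5}{2}, and B = 5 - A = \frac{5}{2} - \frac{17 \sqrt{29}}{58}.
So T(n) = \left(\frac{17 \sqrt{29}}{58} + \frac{5}{2}\right)\left(- \frac{5}{2} + \frac{\sqrt{29}}{2}\right)^n + \left(\frac{5}{2} - \frac{17 \sqrt{29}}{58}\right)\left(- \frac{\sqrt{29}}{2} - \frac{5}{2}\right)^n.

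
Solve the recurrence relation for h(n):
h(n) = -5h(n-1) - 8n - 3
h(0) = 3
First-order linear with linear forcing.
Homogeneous solution: h_h(n) = A·(-5)^n.
Try particular h_p(n) = pn + q. Substituting:
  pn + q = -5(p(n-1) + q) - 8n - 3.
Matching the n-coefficient: p = -5p - 8 ⇒ p = - \frac{4}{3}.
Matching constants: q = 5p - 5q - 3 ⇒ q = - \frac{29}{18}.
General: h(n) = A·(-5)^n - \frac{4 n}{3} - \frac{29}{18}.
Apply h(0) = 3: A - \frac{29}{18} = 3 ⇒ A = \frac{83}{18}.
So h(n) = \frac{83 \left(-5\right)^{n}}{18} - \frac{4 n}{3} - \frac{29}{18}.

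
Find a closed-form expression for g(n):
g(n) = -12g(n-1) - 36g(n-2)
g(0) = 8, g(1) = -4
Characteristic equation: x² + 12x + 36 = 0, which is (x - (-6))².
Repeated root r = -6.
General solution: g(n) = (A + Bn)·(-6)^n.
From g(0) = 8: A = 8.
From g(1) = -4: (A + B)·(-6) = -4 ⇒ B = - \frac{22}{3}.
So g(n) = \left(8 - \frac{22 n}{3}\right) \cdot (-6)^n.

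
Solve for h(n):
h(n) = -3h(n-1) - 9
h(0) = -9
First-order linear non-homogeneous.
Homogeneous solution: h_h(n) = A·(-3)^n.
Try constant particular solution h_p = K: K = -3K - 9 ⇒ K = - \frac{9}{4}.
General: h(n) = A·(-3)^n - \frac{9}{4}.
Apply h(0) = -9: A - \frac{9}{4} = -9 ⇒ A = - \frac{27}{4}.
So h(n) = - \frac{27 \left(-3\right)^{n}}{4} - \frac{9}{4}.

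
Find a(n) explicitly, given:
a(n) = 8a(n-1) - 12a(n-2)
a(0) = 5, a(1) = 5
Characteristic equation: x² - 8x + 12 = 0, which factors as (x - (6))(x - (2)) = 0.
Roots r₁ = 6, r₂ = 2 (distinct).
General solution: a(n) = A·(6)^n + B·(2)^n.
From a(0) = 5: A + B = 5.
From a(1) = 5: 6A + 2B = 5.
Solving: A = - \frac{5}{4}, B = \frac{25}{4}.
So a(n) = \frac{25 \cdot 2^{n}}{4} - \frac{5 \cdot 6^{n}}{4}.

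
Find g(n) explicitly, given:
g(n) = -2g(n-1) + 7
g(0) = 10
First-order linear non-homogeneous.
Homogeneous solution: g_h(n) = A·(-2)^n.
Try constant particular solution g_p = K: K = -2K + 7 ⇒ K = \frac{7}{3}.
General: g(n) = A·(-2)^n + \frac{7}{3}.
Apply g(0) = 10: A + \frac{7}{3} = 10 ⇒ A = \frac{23}{3}.
So g(n) = \frac{23 \left(-2\right)^{n}}{3} + \frac{7}{3}.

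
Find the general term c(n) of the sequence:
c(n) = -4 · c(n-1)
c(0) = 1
Pure geometric recurrence with ratio -4.
By induction c(n) = c(0) · (-4)^n = \left(-4\right)^{n}.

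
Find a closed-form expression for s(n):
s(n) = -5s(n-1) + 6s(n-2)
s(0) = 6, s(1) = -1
Characteristic equation: x² + 5x - 6 = 0, which factors as (x - (1))(x - (-6)) = 0.
Roots r₁ = 1, r₂ = -6 (distinct).
General solution: s(n) = A·(1)^n + B·(-6)^n.
From s(0) = 6: A + B = 6.
From s(1) = -1: A - 6B = -1.
Solving: A = 5, B = 1.
So s(n) = \left(-6\right)^{n} + 5.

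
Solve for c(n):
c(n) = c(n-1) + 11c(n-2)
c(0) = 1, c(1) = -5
Characteristic equation: x² - x - 11 = 0.
Discriminant Δ = (1)² + 4·(11) = 45.
Roots r₁,₂ = (1 ± √45)/2, so r₁ = \frac{1}{2} + \frac{3 \sqrt{5}}{2}, r₂ = \frac{1}{2} - \frac{3 \sqrt{5}}{2}.
General solution: c(n) = A·r₁^n + B·r₂^n.
From the initial conditions, A + B = 1 and r₁A + r₂B = -5.
Since r₁ - r₂ = √45: A = (-5 - (1)r₂)/√45 = \frac{1}{2} - \frac{11 \sqrt{5}}{30}, and B = 1 - A = \frac{1}{2} + \frac{11 \sqrt{5}}{30}.
So c(n) = \left(\frac{1}{2} - \frac{11 \sqrt{5}}{30}\right)\left(\frac{1}{2} + \frac{3 \sqrt{5}}{2}\right)^n + \left(\frac{1}{2} + \frac{11 \sqrt{5}}{30}\right)\left(\frac{1}{2} - \frac{3 \sqrt{5}}{2}\right)^n.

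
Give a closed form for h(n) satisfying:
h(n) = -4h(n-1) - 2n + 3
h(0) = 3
First-order linear with linear forcing.
Homogeneous solution: h_h(n) = A·(-4)^n.
Try particular h_p(n) = pn + q. Substituting:
  pn + q = -4(p(n-1) + q) - 2n + 3.
Matching the n-coefficient: p = -4p - 2 ⇒ p = - \frac{2}{5}.
Matching constants: q = 4p - 4q + 3 ⇒ q = \frac{7}{25}.
General: h(n) = A·(-4)^n - \frac{2 n}{5} + \frac{7}{25}.
Apply h(0) = 3: A + \frac{7}{25} = 3 ⇒ A = \frac{68}{25}.
So h(n) = \frac{68 \left(-4\right)^{n}}{25} - \frac{2 n}{5} + \frac{7}{25}.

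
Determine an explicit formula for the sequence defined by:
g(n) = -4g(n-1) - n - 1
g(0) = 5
First-order linear with linear forcing.
Homogeneous solution: g_h(n) = A·(-4)^n.
Try particular g_p(n) = pn + q. Substituting:
  pn + q = -4(p(n-1) + q) - n - 1.
Matching the n-coefficient: p = -4p - 1 ⇒ p = - \frac{1}{5}.
Matching constants: q = 4p - 4q - 1 ⇒ q = - \frac{9}{25}.
General: g(n) = A·(-4)^n - \frac{n}{5} - \frac{9}{25}.
Apply g(0) = 5: A - \frac{9}{25} = 5 ⇒ A = \frac{134}{25}.
So g(n) = \frac{134 \left(-4\right)^{n}}{25} - \frac{n}{5} - \frac{9}{25}.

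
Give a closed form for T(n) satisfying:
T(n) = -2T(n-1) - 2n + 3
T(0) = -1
First-order linear with linear forcing.
Homogeneous solution: T_h(n) = A·(-2)^n.
Try particular T_p(n) = pn + q. Substituting:
  pn + q = -2(p(n-1) + q) - 2n + 3.
Matching the n-coefficient: p = -2p - 2 ⇒ p = - \frac{2}{3}.
Matching constants: q = 2p - 2q + 3 ⇒ q = \frac{5}{9}.
General: T(n) = A·(-2)^n - \frac{2 n}{3} + \frac{5}{9}.
Apply T(0) = -1: A + \frac{5}{9} = -1 ⇒ A = - \frac{14}{9}.
So T(n) = - \frac{14 \left(-2\right)^{n}}{9} - \frac{2 n}{3} + \frac{5}{9}.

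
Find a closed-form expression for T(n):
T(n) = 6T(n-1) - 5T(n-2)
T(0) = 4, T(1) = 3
Characteristic equation: x² - 6x + 5 = 0, which factors as (x - (5))(x - (1)) = 0.
Roots r₁ = 5, r₂ = 1 (distinct).
General solution: T(n) = A·(5)^n + B·(1)^n.
From T(0) = 4: A + B = 4.
From T(1) = 3: 5A + B = 3.
Solving: A = - \frac{1}{4}, B = \frac{17}{4}.
So T(n) = \frac{17}{4} - \frac{5^{n}}{4}.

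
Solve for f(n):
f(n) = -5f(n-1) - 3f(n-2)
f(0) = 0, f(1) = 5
Characteristic equation: x² + 5x + 3 = 0.
Discriminant Δ = (-5)² + 4·(-3) = 13.
Roots r₁,₂ = (-5 ± √13)/2, so r₁ = - \frac{5}{2} + \frac{\sqrt{13}}{2}, r₂ = - \frac{5}{2} - \frac{\sqrt{13}}{2}.
General solution: f(n) = A·r₁^n + B·r₂^n.
From the initial conditions, A + B = 0 and r₁A + r₂B = 5.
Since r₁ - r₂ = √13: A = (5 - (0)r₂)/√13 = \frac{5 \sqrt{13}}{13}, and B = 0 - A = - \frac{5 \sqrt{13}}{13}.
So f(n) = \left(\frac{5 \sqrt{13}}{13}\right)\left(- \frac{5}{2} + \frac{\sqrt{13}}{2}\right)^n + \left(- \frac{5 \sqrt{13}}{13}\right)\left(- \frac{5}{2} - \frac{\sqrt{13}}{2}\right)^n.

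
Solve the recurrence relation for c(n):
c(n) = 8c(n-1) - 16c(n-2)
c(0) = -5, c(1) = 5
Characteristic equation: x² - 8x + 16 = 0, which is (x - (4))².
Repeated root r = 4.
General solution: c(n) = (A + Bn)·(4)^n.
From c(0) = -5: A = -5.
From c(1) = 5: (A + B)·(4) = 5 ⇒ B = \frac{25}{4}.
So c(n) = \left(\frac{25 n}{4} - 5\right) \cdot (4)^n.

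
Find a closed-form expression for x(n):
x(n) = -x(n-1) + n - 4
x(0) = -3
First-order linear with linear forcing.
Homogeneous solution: x_h(n) = A·(-1)^n.
Try particular x_p(n) = pn + q. Substituting:
  pn + q = -(p(n-1) + q) + n - 4.
Matching the n-coefficient: p = -p + 1 ⇒ p = \frac{1}{2}.
Matching constants: q = p - q - 4 ⇒ q = - \frac{7}{4}.
General: x(n) = A·(-1)^n + \frac{n}{2} - \frac{7}{4}.
Apply x(0) = -3: A - \frac{7}{4} = -3 ⇒ A = - \frac{5}{4}.
So x(n) = - \frac{5 \left(-1\right)^{n}}{4} + \frac{n}{2} - \frac{7}{4}.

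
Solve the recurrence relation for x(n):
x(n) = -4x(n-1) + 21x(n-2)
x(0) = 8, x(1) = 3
Characteristic equation: x² + 4x - 21 = 0, which factors as (x - (-7))(x - (3)) = 0.
Roots r₁ = -7, r₂ = 3 (distinct).
General solution: x(n) = A·(-7)^n + B·(3)^n.
From x(0) = 8: A + B = 8.
From x(1) = 3: -7A + 3B = 3.
Solving: A = \frac{21}{10}, B = \frac{59}{10}.
So x(n) = \frac{21 \left(-7\right)^{n}}{10} + \frac{59 \cdot 3^{n}}{10}.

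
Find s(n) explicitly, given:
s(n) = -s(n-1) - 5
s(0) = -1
First-order linear non-homogeneous.
Homogeneous solution: s_h(n) = A·(-1)^n.
Try constant particular solution s_p = K: K = -K - 5 ⇒ K = - \frac{5}{2}.
General: s(n) = A·(-1)^n - \frac{5}{2}.
Apply s(0) = -1: A - \frac{5}{2} = -1 ⇒ A = \frac{3}{2}.
So s(n) = \frac{3 \left(-1\right)^{n}}{2} - \frac{5}{2}.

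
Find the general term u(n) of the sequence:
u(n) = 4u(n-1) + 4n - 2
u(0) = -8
First-order linear with linear forcing.
Homogeneous solution: u_h(n) = A·(4)^n.
Try particular u_p(n) = pn + q. Substituting:
  pn + q = 4(p(n-1) + q) + 4n - 2.
Matching the n-coefficient: p = 4p + 4 ⇒ p = - \frac{4}{3}.
Matching constants: q = -4p + 4q - 2 ⇒ q = - \frac{10}{9}.
General: u(n) = A·(4)^n - \frac{4 n}{3} - \frac{10}{9}.
Apply u(0) = -8: A - \frac{10}{9} = -8 ⇒ A = - \frac{62}{9}.
So u(n) = - \frac{62 \cdot 4^{n}}{9} - \frac{4 n}{3} - \frac{10}{9}.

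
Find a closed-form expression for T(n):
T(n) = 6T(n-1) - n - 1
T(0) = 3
First-order linear with linear forcing.
Homogeneous solution: T_h(n) = A·(6)^n.
Try particular T_p(n) = pn + q. Substituting:
  pn + q = 6(p(n-1) + q) - n - 1.
Matching the n-coefficient: p = 6p - 1 ⇒ p = \frac{1}{5}.
Matching constants: q = -6p + 6q - 1 ⇒ q = \frac{11}{25}.
General: T(n) = A·(6)^n + \frac{n}{5} + \frac{11}{25}.
Apply T(0) = 3: A + \frac{11}{25} = 3 ⇒ A = \frac{64}{25}.
So T(n) = \frac{64 \cdot 6^{n}}{25} + \frac{n}{5} + \frac{11}{25}.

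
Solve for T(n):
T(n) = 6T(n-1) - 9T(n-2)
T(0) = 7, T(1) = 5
Characteristic equation: x² - 6x + 9 = 0, which is (x - (3))².
Repeated root r = 3.
General solution: T(n) = (A + Bn)·(3)^n.
From T(0) = 7: A = 7.
From T(1) = 5: (A + B)·(3) = 5 ⇒ B = - \frac{16}{3}.
So T(n) = \left(7 - \frac{16 n}{3}\right) \cdot (3)^n.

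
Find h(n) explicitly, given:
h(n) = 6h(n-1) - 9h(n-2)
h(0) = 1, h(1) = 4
Characteristic equation: x² - 6x + 9 = 0, which is (x - (3))².
Repeated root r = 3.
General solution: h(n) = (A + Bn)·(3)^n.
From h(0) = 1: A = 1.
From h(1) = 4: (A + B)·(3) = 4 ⇒ B = \frac{1}{3}.
So h(n) = \left(\frac{n}{3} + 1\right) \cdot (3)^n.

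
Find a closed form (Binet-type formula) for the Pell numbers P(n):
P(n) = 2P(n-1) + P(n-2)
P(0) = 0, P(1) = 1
This is the Pell sequence.
Characteristic equation: x² - 2x - 1 = 0; roots r₁ = 1 + \sqrt{2}, r₂ = 1 - \sqrt{2}.
General: P(n) = A·r₁^n + B·r₂^n. Solving with P(0)=0, P(1)=1 gives A = \frac{\sqrt{2}}{4}, B = - \frac{\sqrt{2}}{4}.
So P(n) = \frac{\sqrt{2} \left(- \left(1 - \sqrt{2}\right)^{n} + \left(1 + \sqrt{2}\right)^{n}\right)}{4}.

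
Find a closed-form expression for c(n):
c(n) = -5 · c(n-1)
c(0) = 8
Pure geometric recurrence with ratio -5.
By induction c(n) = c(0) · (-5)^n = 8 \left(-5\right)^{n}.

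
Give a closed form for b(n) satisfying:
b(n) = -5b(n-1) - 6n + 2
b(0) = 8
First-order linear with linear forcing.
Homogeneous solution: b_h(n) = A·(-5)^n.
Try particular b_p(n) = pn + q. Substituting:
  pn + q = -5(p(n-1) + q) - 6n + 2.
Matching the n-coefficient: p = -5p - 6 ⇒ p = -1.
Matching constants: q = 5p - 5q + 2 ⇒ q = - \frac{1}{2}.
General: b(n) = A·(-5)^n - n - \frac{1}{2}.
Apply b(0) = 8: A - \frac{1}{2} = 8 ⇒ A = \frac{17}{2}.
So b(n) = \frac{17 \left(-5\right)^{n}}{2} - n - \frac{1}{2}.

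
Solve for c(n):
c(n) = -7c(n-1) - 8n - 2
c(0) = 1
First-order linear with linear forcing.
Homogeneous solution: c_h(n) = A·(-7)^n.
Try particular c_p(n) = pn + q. Substituting:
  pn + q = -7(p(n-1) + q) - 8n - 2.
Matching the n-coefficient: p = -7p - 8 ⇒ p = -1.
Matching constants: q = 7p - 7q - 2 ⇒ q = - \frac{9}{8}.
General: c(n) = A·(-7)^n - n - \frac{9}{8}.
Apply c(0) = 1: A - \frac{9}{8} = 1 ⇒ A = \frac{17}{8}.
So c(n) = \frac{17 \left(-7\right)^{n}}{8} - n - \frac{9}{8}.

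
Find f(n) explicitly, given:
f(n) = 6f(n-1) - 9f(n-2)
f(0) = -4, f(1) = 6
Characteristic equation: x² - 6x + 9 = 0, which is (x - (3))².
Repeated root r = 3.
General solution: f(n) = (A + Bn)·(3)^n.
From f(0) = -4: A = -4.
From f(1) = 6: (A + B)·(3) = 6 ⇒ B = 6.
So f(n) = \left(6 n - 4\right) \cdot (3)^n.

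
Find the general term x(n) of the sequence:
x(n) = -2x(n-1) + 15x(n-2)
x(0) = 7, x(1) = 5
Characteristic equation: x² + 2x - 15 = 0, which factors as (x - (-5))(x - (3)) = 0.
Roots r₁ = -5, r₂ = 3 (distinct).
General solution: x(n) = A·(-5)^n + B·(3)^n.
From x(0) = 7: A + B = 7.
From x(1) = 5: -5A + 3B = 5.
Solving: A = 2, B = 5.
So x(n) = 2 \left(-5\right)^{n} + 5 \cdot 3^{n}.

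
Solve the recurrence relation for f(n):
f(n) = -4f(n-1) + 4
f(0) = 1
First-order linear non-homogeneous.
Homogeneous solution: f_h(n) = A·(-4)^n.
Try constant particular solution f_p = K: K = -4K + 4 ⇒ K = \frac{4}{5}.
General: f(n) = A·(-4)^n + \frac{4}{5}.
Apply f(0) = 1: A + \frac{4}{5} = 1 ⇒ A = \frac{1}{5}.
So f(n) = \frac{\left(-4\right)^{n}}{5} + \frac{4}{5}.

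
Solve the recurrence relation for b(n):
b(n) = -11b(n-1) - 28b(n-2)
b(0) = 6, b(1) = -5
Characteristic equation: x² + 11x + 28 = 0, which factors as (x - (-4))(x - (-7)) = 0.
Roots r₁ = -4, r₂ = -7 (distinct).
General solution: b(n) = A·(-4)^n + B·(-7)^n.
From b(0) = 6: A + B = 6.
From b(1) = -5: -4A - 7B = -5.
Solving: A = \frac{37}{3}, B = - \frac{19}{3}.
So b(n) = \frac{37 \left(-4\right)^{n}}{3} - \frac{19 \left(-7\right)^{n}}{3}.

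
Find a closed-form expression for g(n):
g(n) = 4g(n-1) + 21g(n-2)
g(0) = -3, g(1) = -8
Characteristic equation: x² - 4x - 21 = 0, which factors as (x - (-3))(x - (7)) = 0.
Roots r₁ = -3, r₂ = 7 (distinct).
General solution: g(n) = A·(-3)^n + B·(7)^n.
From g(0) = -3: A + B = -3.
From g(1) = -8: -3A + 7B = -8.
Solving: A = - \frac{13}{10}, B = - \frac{17}{10}.
So g(n) = - \frac{13 \left(-3\right)^{n}}{10} - \frac{17 \cdot 7^{n}}{10}.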